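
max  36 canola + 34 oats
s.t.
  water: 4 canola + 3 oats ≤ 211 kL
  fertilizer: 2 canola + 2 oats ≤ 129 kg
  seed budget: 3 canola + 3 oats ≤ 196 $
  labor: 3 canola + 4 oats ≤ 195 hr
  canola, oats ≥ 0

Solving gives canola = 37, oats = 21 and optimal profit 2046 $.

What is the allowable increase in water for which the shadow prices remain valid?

45.5

Binding constraints: water, labor. The basis is B = [[4,3],[3,4]] with det 7.
Per unit increase in water, x* moves by d = (0.5714, -0.4286).
The basis stays optimal until fertilizer becomes binding; allowable increase = 45.5 kL.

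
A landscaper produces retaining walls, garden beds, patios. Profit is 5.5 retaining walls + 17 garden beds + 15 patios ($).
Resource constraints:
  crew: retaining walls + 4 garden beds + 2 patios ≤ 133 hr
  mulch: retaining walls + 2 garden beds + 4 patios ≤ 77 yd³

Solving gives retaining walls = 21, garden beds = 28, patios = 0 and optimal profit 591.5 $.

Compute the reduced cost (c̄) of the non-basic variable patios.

-1

At the optimum: crew uses 133 of 133 (binding); mulch uses 77 of 77 (binding).
The binding rows give the dual system: 1·y_crew + 1·y_mulch = 5.5 and 4·y_crew + 2·y_mulch = 17.
This yields shadow prices y_crew = 3, y_mulch = 2.5.
Reduced cost of patios: c₃ − yᵀa₃ = 15 − (3·2 + 2.5·4) = 15 − 16 = -1.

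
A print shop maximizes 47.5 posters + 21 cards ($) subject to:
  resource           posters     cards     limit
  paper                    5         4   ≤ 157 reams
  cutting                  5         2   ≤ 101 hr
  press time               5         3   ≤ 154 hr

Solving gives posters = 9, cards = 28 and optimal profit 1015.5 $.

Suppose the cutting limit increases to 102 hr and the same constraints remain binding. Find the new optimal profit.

Binding: paper and cutting. Non-binding: press time (25 unused).
By complementary slackness, y = 0 for the non-binding constraint.
Dual feasibility on the basic columns requires 5·y_paper + 5·y_cutting = 47.5, 4·y_paper + 2·y_cutting = 21.
This yields shadow prices y_paper = 1, y_cutting = 8.5.
Δz = y_cutting·Δb = 8.5 × (1) = 8.5, so new z* = 1015.5 + 8.5 = 1024.

1024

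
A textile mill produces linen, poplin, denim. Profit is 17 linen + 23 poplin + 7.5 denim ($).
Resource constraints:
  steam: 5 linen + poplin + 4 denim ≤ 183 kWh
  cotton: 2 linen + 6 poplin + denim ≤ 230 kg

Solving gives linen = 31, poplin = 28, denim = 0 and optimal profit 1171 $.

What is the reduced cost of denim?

-4

Check each constraint at x*: steam 183/183 (tight); cotton 230/230 (tight).
Dual feasibility on the basic columns requires 5·y_steam + 2·y_cotton = 17, 1·y_steam + 6·y_cotton = 23.
Solving: y_steam = 2, y_cotton = 3.5.
Reduced cost of denim: c₃ − yᵀa₃ = 7.5 − (2·4 + 3.5·1) = 7.5 − 11.5 = -4.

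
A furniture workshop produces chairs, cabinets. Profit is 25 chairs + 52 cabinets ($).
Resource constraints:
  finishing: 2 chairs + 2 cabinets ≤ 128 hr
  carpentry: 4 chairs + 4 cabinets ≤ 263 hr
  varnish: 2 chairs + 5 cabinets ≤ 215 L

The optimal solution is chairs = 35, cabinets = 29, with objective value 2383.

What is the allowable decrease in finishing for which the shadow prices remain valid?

42

Binding constraints: finishing, varnish. The basis is B = [[2,2],[2,5]] with det 6.
Per unit decrease in finishing, x* moves by d = (-0.8333, 0.3333).
The basis stays optimal until chairs reaches 0; allowable decrease = 42 hr.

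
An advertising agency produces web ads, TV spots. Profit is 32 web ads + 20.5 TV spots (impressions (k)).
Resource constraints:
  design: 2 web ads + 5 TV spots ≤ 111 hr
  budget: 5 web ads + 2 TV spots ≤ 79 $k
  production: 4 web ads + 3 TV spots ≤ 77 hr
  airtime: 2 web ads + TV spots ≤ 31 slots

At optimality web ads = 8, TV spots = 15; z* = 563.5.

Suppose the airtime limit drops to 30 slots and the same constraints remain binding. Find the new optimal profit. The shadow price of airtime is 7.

556.5

Δb = -1, so new z* = 563.5 + (7)·(-1) = 563.5 − 7 = 556.5.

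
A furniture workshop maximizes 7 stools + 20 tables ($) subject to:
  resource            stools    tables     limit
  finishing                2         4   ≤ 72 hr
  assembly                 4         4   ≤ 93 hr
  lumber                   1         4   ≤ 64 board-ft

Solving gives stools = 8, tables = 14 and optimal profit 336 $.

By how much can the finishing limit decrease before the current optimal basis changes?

Binding constraints: finishing, lumber. The basis is B = [[2,4],[1,4]] with det 4.
Per unit decrease in finishing, x* moves by d = (-1, 0.25).
The basis stays optimal until stools reaches 0; allowable decrease = 8 hr.

8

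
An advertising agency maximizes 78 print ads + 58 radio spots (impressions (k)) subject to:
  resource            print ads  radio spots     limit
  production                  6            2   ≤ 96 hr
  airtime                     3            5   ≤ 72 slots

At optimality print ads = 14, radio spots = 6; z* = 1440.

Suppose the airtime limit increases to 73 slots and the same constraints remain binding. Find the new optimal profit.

1448

Both production and airtime are binding at x*.
From A_Bᵀ y = c: 6·y_production + 3·y_airtime = 78; 2·y_production + 5·y_airtime = 58.
→ y_production = 9 and y_airtime = 8.
Δz = y_airtime·Δb = 8 × (1) = 8, so new z* = 1440 + 8 = 1448.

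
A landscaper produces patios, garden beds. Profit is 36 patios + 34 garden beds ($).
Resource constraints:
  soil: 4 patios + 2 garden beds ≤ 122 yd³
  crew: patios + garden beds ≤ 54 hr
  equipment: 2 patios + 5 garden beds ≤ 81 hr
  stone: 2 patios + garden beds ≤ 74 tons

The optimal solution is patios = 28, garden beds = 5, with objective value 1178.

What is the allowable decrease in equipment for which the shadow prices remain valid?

20

Binding constraints: soil, equipment. The basis is B = [[4,2],[2,5]] with det 16.
Per unit decrease in equipment, x* moves by d = (0.125, -0.25).
The basis stays optimal until garden beds reaches 0; allowable decrease = 20 hr.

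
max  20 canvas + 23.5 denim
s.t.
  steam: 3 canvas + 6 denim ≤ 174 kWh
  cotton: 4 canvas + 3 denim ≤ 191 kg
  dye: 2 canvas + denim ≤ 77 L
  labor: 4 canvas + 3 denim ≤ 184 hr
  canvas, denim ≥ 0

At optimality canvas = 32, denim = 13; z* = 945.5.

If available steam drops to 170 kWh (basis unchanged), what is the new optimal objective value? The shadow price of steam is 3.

Δb = -4, so new z* = 945.5 + (3)·(-4) = 945.5 − 12 = 933.5.

933.5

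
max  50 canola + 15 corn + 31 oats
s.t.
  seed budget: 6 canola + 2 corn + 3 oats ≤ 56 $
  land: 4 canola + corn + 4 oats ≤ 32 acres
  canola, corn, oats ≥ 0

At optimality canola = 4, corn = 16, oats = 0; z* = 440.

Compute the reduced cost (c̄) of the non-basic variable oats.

Both seed budget and land are binding at x*.
The binding rows give the dual system: 6·y_seed budget + 4·y_land = 50 and 2·y_seed budget + 1·y_land = 15.
→ y_seed budget = 5 and y_land = 5.
Reduced cost of oats: c₃ − yᵀa₃ = 31 − (5·3 + 5·4) = 31 − 35 = -4.

-4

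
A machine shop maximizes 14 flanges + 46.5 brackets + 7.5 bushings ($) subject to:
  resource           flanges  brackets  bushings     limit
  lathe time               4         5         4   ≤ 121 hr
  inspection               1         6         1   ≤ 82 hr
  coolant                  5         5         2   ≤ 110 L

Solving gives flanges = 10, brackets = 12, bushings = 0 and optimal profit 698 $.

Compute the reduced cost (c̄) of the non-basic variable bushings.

At the optimum: lathe time uses 100 of 121 (slack = 21); inspection uses 82 of 82 (binding); coolant uses 110 of 110 (binding).
Slack constraints have shadow price 0 (complementary slackness).
From A_Bᵀ y = c: 1·y_inspection + 5·y_coolant = 14; 6·y_inspection + 5·y_coolant = 46.5.
Solving: y_inspection = 6.5, y_coolant = 1.5.
Reduced cost of bushings: c₃ − yᵀa₃ = 7.5 − (6.5·1 + 1.5·2) = 7.5 − 9.5 = -2.

-2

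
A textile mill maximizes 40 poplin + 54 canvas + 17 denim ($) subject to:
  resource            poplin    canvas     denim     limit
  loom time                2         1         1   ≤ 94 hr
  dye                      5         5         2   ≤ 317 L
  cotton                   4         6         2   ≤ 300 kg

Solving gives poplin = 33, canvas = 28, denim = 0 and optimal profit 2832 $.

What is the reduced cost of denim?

Check each constraint at x*: loom time 94/94 (tight); dye 305/317 (slack 12); cotton 300/300 (tight).
Since dye is not tight, its dual is 0.
From A_Bᵀ y = c: 2·y_loom time + 4·y_cotton = 40; 1·y_loom time + 6·y_cotton = 54.
This yields shadow prices y_loom time = 3, y_cotton = 8.5.
Reduced cost of denim: c₃ − yᵀa₃ = 17 − (3·1 + 8.5·2) = 17 − 20 = -3.

-3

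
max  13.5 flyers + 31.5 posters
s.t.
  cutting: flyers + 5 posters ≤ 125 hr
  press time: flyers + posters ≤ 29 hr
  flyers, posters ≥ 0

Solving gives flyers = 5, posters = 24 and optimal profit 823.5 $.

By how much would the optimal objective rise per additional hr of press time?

At the optimum: cutting uses 125 of 125 (binding); press time uses 29 of 29 (binding).
Dual feasibility on the basic columns requires 1·y_cutting + 1·y_press time = 13.5, 5·y_cutting + 1·y_press time = 31.5.
→ y_cutting = 4.5 and y_press time = 9.
Shadow price of press time = 9.

9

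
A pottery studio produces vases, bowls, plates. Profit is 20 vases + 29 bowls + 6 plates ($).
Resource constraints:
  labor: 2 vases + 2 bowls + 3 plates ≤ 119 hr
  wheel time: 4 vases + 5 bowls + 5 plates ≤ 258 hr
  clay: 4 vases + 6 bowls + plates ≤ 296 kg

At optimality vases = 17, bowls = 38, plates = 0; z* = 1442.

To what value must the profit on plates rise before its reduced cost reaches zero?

9

At the optimum: labor uses 110 of 119 (slack = 9); wheel time uses 258 of 258 (binding); clay uses 296 of 296 (binding).
By complementary slackness, y = 0 for the non-binding constraint.
The binding rows give the dual system: 4·y_wheel time + 4·y_clay = 20 and 5·y_wheel time + 6·y_clay = 29.
→ y_wheel time = 1 and y_clay = 4.
plates enters the basis when its profit ≥ yᵀa₃ = 1·5 + 4·1 = 9.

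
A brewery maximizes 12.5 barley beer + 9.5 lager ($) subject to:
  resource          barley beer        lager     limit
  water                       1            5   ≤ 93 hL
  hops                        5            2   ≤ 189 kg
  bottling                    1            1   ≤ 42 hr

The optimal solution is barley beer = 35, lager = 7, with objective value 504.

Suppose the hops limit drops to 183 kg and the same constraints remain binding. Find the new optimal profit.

At the optimum: water uses 70 of 93 (slack = 23); hops uses 189 of 189 (binding); bottling uses 42 of 42 (binding).
Since water is not tight, its dual is 0.
The binding rows give the dual system: 5·y_hops + 1·y_bottling = 12.5 and 2·y_hops + 1·y_bottling = 9.5.
This yields shadow prices y_hops = 1, y_bottling = 7.5.
Δz = y_hops·Δb = 1 × (-6) = -6, so new z* = 504 − 6 = 498.

498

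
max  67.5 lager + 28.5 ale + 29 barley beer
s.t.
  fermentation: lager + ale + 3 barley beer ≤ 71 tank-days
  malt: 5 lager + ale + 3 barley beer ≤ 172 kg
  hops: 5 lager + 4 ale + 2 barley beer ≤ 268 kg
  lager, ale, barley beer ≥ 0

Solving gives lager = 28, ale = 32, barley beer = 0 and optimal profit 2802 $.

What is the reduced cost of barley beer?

-6.5

Binding: malt and hops. Non-binding: fermentation (11 unused).
Since fermentation is not tight, its dual is 0.
From A_Bᵀ y = c: 5·y_malt + 5·y_hops = 67.5; 1·y_malt + 4·y_hops = 28.5.
Solving: y_malt = 8.5, y_hops = 5.
Reduced cost of barley beer: c₃ − yᵀa₃ = 29 − (8.5·3 + 5·2) = 29 − 35.5 = -6.5.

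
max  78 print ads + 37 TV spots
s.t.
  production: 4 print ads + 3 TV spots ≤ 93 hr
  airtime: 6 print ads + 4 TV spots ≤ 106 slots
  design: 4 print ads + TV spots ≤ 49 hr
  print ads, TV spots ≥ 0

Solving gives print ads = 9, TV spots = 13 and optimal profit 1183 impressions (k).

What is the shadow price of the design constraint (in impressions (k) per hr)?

9

Check each constraint at x*: production 75/93 (slack 18); airtime 106/106 (tight); design 49/49 (tight).
Since production is not tight, its dual is 0.
Dual feasibility on the basic columns requires 6·y_airtime + 4·y_design = 78, 4·y_airtime + 1·y_design = 37.
This yields shadow prices y_airtime = 7, y_design = 9.
Shadow price of design = 9.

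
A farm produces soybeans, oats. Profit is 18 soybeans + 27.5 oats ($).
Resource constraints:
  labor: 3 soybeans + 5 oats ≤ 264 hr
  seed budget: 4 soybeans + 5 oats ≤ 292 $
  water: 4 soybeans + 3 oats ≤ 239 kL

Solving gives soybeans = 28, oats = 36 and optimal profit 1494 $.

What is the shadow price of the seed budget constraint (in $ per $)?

Check each constraint at x*: labor 264/264 (tight); seed budget 292/292 (tight); water 220/239 (slack 19).
Since water is not tight, its dual is 0.
The binding rows give the dual system: 3·y_labor + 4·y_seed budget = 18 and 5·y_labor + 5·y_seed budget = 27.5.
This yields shadow prices y_labor = 4, y_seed budget = 1.5.
Shadow price of seed budget = 1.5.

1.5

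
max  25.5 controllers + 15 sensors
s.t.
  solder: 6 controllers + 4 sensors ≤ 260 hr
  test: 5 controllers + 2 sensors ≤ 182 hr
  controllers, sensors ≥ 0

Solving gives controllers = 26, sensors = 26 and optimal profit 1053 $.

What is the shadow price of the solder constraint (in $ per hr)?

3

Check each constraint at x*: solder 260/260 (tight); test 182/182 (tight).
From A_Bᵀ y = c: 6·y_solder + 5·y_test = 25.5; 4·y_solder + 2·y_test = 15.
This yields shadow prices y_solder = 3, y_test = 1.5.
Shadow price of solder = 3.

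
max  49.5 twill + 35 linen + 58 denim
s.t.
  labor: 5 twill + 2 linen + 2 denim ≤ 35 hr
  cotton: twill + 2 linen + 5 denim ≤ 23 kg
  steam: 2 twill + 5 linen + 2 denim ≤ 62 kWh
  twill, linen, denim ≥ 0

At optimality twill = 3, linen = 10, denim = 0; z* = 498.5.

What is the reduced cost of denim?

-5.5

Binding: labor and cotton. Non-binding: steam (6 unused).
By complementary slackness, y = 0 for the non-binding constraint.
From A_Bᵀ y = c: 5·y_labor + 1·y_cotton = 49.5; 2·y_labor + 2·y_cotton = 35.
Solving: y_labor = 8, y_cotton = 9.5.
Reduced cost of denim: c₃ − yᵀa₃ = 58 − (8·2 + 9.5·5) = 58 − 63.5 = -5.5.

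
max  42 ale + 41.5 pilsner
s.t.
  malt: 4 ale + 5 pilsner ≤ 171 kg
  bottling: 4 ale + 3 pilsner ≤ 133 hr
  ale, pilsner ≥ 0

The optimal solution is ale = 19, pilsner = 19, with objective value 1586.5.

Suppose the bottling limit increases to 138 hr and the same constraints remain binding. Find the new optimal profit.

1614

Check each constraint at x*: malt 171/171 (tight); bottling 133/133 (tight).
Dual feasibility on the basic columns requires 4·y_malt + 4·y_bottling = 42, 5·y_malt + 3·y_bottling = 41.5.
This yields shadow prices y_malt = 5, y_bottling = 5.5.
Δz = y_bottling·Δb = 5.5 × (5) = 27.5, so new z* = 1586.5 + 27.5 = 1614.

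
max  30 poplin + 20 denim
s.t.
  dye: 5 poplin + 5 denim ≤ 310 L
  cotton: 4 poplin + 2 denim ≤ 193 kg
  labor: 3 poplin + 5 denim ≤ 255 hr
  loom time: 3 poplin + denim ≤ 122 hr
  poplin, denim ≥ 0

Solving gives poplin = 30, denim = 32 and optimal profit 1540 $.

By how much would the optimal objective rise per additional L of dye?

3

Binding: dye and loom time. Non-binding: cotton (9 unused), labor (5 unused).
Slack constraints have shadow price 0 (complementary slackness).
The binding rows give the dual system: 5·y_dye + 3·y_loom time = 30 and 5·y_dye + 1·y_loom time = 20.
→ y_dye = 3 and y_loom time = 5.
Shadow price of dye = 3.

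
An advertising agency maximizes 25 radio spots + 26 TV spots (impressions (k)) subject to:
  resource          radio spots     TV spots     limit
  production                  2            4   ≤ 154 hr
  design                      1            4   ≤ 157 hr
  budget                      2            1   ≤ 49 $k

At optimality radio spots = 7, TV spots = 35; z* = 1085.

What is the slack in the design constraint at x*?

design used = 1·7 + 4·35 = 147; slack = 157 − 147 = 10.

10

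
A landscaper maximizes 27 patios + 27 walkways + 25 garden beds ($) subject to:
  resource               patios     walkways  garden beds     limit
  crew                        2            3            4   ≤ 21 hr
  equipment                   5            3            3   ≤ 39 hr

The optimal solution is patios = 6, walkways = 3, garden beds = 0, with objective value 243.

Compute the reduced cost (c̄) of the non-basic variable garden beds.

-8

At the optimum: crew uses 21 of 21 (binding); equipment uses 39 of 39 (binding).
Dual feasibility on the basic columns requires 2·y_crew + 5·y_equipment = 27, 3·y_crew + 3·y_equipment = 27.
This yields shadow prices y_crew = 6, y_equipment = 3.
Reduced cost of garden beds: c₃ − yᵀa₃ = 25 − (6·4 + 3·3) = 25 − 33 = -8.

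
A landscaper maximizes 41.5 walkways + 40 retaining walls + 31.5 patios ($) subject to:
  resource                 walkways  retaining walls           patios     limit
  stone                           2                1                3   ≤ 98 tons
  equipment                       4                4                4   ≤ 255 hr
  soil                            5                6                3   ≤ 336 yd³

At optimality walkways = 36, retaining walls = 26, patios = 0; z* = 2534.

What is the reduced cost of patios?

At the optimum: stone uses 98 of 98 (binding); equipment uses 248 of 255 (slack = 7); soil uses 336 of 336 (binding).
By complementary slackness, y = 0 for the non-binding constraint.
Dual feasibility on the basic columns requires 2·y_stone + 5·y_soil = 41.5, 1·y_stone + 6·y_soil = 40.
Solving: y_stone = 7, y_soil = 5.5.
Reduced cost of patios: c₃ − yᵀa₃ = 31.5 − (7·3 + 5.5·3) = 31.5 − 37.5 = -6.

-6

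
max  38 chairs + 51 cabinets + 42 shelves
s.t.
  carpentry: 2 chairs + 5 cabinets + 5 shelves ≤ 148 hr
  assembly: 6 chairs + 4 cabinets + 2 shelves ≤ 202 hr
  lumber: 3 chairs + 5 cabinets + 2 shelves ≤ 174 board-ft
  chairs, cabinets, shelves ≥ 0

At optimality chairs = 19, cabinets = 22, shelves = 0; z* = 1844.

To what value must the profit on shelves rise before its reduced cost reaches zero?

43

Binding: carpentry and assembly. Non-binding: lumber (7 unused).
Since lumber is not tight, its dual is 0.
Dual feasibility on the basic columns requires 2·y_carpentry + 6·y_assembly = 38, 5·y_carpentry + 4·y_assembly = 51.
This yields shadow prices y_carpentry = 7, y_assembly = 4.
shelves enters the basis when its profit ≥ yᵀa₃ = 7·5 + 4·2 = 43.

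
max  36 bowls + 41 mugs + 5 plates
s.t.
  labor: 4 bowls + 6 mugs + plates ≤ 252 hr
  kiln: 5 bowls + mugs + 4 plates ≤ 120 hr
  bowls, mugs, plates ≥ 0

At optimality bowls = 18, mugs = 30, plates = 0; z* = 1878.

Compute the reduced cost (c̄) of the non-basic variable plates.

At the optimum: labor uses 252 of 252 (binding); kiln uses 120 of 120 (binding).
Dual feasibility on the basic columns requires 4·y_labor + 5·y_kiln = 36, 6·y_labor + 1·y_kiln = 41.
This yields shadow prices y_labor = 6.5, y_kiln = 2.
Reduced cost of plates: c₃ − yᵀa₃ = 5 − (6.5·1 + 2·4) = 5 − 14.5 = -9.5.

-9.5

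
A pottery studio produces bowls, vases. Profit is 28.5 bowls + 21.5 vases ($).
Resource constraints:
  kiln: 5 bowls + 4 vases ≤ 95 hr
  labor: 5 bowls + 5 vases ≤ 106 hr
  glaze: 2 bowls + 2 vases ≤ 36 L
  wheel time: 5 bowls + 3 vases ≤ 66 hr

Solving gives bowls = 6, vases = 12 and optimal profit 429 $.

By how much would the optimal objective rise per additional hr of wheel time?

Binding: glaze and wheel time. Non-binding: kiln (17 unused), labor (16 unused).
Since kiln, labor are not tight, their duals are 0.
Dual feasibility on the basic columns requires 2·y_glaze + 5·y_wheel time = 28.5, 2·y_glaze + 3·y_wheel time = 21.5.
Solving: y_glaze = 5.5, y_wheel time = 3.5.
Shadow price of wheel time = 3.5.

3.5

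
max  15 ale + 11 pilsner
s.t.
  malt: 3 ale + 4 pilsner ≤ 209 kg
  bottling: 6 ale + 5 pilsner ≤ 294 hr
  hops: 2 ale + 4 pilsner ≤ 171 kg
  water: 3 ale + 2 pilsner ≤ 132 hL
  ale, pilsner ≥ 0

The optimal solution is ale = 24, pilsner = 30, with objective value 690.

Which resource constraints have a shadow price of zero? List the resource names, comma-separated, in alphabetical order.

hops, malt

malt: 192/209 (slack 17)
bottling: 294/294 (binding)
hops: 168/171 (slack 3)
water: 132/132 (binding)
By complementary slackness, a constraint with positive slack has shadow price 0 → hops, malt.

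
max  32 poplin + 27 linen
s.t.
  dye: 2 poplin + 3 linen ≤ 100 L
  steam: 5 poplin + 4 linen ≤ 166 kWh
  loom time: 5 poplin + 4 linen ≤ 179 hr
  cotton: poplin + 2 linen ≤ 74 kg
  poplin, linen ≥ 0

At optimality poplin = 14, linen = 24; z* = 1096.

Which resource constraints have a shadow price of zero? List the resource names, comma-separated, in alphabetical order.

cotton, loom time

dye: 100/100 (binding)
steam: 166/166 (binding)
loom time: 166/179 (slack 13)
cotton: 62/74 (slack 12)
By complementary slackness, a constraint with positive slack has shadow price 0 → cotton, loom time.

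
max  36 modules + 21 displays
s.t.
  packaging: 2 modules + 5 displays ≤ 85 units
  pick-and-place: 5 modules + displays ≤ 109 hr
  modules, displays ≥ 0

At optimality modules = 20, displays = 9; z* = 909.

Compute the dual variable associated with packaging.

Check each constraint at x*: packaging 85/85 (tight); pick-and-place 109/109 (tight).
Dual feasibility on the basic columns requires 2·y_packaging + 5·y_pick-and-place = 36, 5·y_packaging + 1·y_pick-and-place = 21.
Solving: y_packaging = 3, y_pick-and-place = 6.
Shadow price of packaging = 3.

3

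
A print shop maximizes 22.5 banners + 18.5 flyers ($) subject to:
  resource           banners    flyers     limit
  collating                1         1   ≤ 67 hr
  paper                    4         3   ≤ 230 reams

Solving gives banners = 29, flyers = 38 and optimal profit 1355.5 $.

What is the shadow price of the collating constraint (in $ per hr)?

6.5

At the optimum: collating uses 67 of 67 (binding); paper uses 230 of 230 (binding).
The binding rows give the dual system: 1·y_collating + 4·y_paper = 22.5 and 1·y_collating + 3·y_paper = 18.5.
→ y_collating = 6.5 and y_paper = 4.
Shadow price of collating = 6.5.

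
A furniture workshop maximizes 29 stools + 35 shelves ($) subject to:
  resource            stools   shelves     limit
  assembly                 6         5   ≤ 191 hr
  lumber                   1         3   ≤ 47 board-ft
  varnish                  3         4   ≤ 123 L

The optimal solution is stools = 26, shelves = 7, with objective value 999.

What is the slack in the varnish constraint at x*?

varnish used = 3·26 + 4·7 = 106; slack = 123 − 106 = 17.

17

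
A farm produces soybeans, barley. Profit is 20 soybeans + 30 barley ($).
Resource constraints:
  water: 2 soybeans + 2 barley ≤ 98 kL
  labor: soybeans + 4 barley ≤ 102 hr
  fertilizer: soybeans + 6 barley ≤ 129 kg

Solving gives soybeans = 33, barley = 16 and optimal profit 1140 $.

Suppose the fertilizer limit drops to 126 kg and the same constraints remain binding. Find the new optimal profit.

At the optimum: water uses 98 of 98 (binding); labor uses 97 of 102 (slack = 5); fertilizer uses 129 of 129 (binding).
By complementary slackness, y = 0 for the non-binding constraint.
From A_Bᵀ y = c: 2·y_water + 1·y_fertilizer = 20; 2·y_water + 6·y_fertilizer = 30.
→ y_water = 9 and y_fertilizer = 2.
Δz = y_fertilizer·Δb = 2 × (-3) = -6, so new z* = 1140 − 6 = 1134.

1134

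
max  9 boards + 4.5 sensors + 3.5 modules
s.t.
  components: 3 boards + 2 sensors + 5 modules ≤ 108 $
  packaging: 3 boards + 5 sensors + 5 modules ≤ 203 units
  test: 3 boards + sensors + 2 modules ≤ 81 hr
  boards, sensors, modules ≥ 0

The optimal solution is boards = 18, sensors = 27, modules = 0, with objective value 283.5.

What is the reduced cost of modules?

At the optimum: components uses 108 of 108 (binding); packaging uses 189 of 203 (slack = 14); test uses 81 of 81 (binding).
Since packaging is not tight, its dual is 0.
From A_Bᵀ y = c: 3·y_components + 3·y_test = 9; 2·y_components + 1·y_test = 4.5.
→ y_components = 1.5 and y_test = 1.5.
Reduced cost of modules: c₃ − yᵀa₃ = 3.5 − (1.5·5 + 1.5·2) = 3.5 − 10.5 = -7.

-7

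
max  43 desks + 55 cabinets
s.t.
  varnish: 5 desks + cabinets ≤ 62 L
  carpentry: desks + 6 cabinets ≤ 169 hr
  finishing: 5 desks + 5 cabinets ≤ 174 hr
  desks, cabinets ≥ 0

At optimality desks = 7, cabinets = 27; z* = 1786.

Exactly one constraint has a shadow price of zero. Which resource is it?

varnish: 62/62 (binding)
carpentry: 169/169 (binding)
finishing: 170/174 (slack 4)
By complementary slackness, a constraint with positive slack has shadow price 0 → finishing.

finishing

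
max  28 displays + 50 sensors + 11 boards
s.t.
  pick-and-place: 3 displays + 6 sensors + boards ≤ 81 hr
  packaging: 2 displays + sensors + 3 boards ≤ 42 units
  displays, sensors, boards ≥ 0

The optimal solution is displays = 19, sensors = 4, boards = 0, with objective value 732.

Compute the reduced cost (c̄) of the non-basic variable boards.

At the optimum: pick-and-place uses 81 of 81 (binding); packaging uses 42 of 42 (binding).
Dual feasibility on the basic columns requires 3·y_pick-and-place + 2·y_packaging = 28, 6·y_pick-and-place + 1·y_packaging = 50.
Solving: y_pick-and-place = 8, y_packaging = 2.
Reduced cost of boards: c₃ − yᵀa₃ = 11 − (8·1 + 2·3) = 11 − 14 = -3.

-3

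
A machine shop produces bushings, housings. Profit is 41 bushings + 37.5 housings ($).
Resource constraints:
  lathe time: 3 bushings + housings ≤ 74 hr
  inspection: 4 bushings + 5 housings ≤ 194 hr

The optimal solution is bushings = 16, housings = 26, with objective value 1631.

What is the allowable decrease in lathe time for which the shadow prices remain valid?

Binding constraints: lathe time, inspection. The basis is B = [[3,1],[4,5]] with det 11.
Per unit decrease in lathe time, x* moves by d = (-0.4545, 0.3636).
The basis stays optimal until bushings reaches 0; allowable decrease = 35.2 hr.

35.2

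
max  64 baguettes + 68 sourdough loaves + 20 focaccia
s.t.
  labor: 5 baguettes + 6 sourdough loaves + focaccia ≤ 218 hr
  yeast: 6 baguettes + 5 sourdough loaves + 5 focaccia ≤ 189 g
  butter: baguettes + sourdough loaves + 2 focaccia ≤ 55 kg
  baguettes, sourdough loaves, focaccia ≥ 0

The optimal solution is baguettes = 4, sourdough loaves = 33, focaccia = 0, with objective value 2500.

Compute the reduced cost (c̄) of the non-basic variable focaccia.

-8

Check each constraint at x*: labor 218/218 (tight); yeast 189/189 (tight); butter 37/55 (slack 18).
Slack constraints have shadow price 0 (complementary slackness).
From A_Bᵀ y = c: 5·y_labor + 6·y_yeast = 64; 6·y_labor + 5·y_yeast = 68.
Solving: y_labor = 8, y_yeast = 4.
Reduced cost of focaccia: c₃ − yᵀa₃ = 20 − (8·1 + 4·5) = 20 − 28 = -8.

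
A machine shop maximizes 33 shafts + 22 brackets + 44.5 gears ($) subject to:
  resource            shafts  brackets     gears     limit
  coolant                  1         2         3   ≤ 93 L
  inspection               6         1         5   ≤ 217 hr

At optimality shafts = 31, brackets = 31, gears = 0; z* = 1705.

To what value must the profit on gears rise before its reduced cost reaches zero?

At the optimum: coolant uses 93 of 93 (binding); inspection uses 217 of 217 (binding).
The binding rows give the dual system: 1·y_coolant + 6·y_inspection = 33 and 2·y_coolant + 1·y_inspection = 22.
→ y_coolant = 9 and y_inspection = 4.
gears enters the basis when its profit ≥ yᵀa₃ = 9·3 + 4·5 = 47.

47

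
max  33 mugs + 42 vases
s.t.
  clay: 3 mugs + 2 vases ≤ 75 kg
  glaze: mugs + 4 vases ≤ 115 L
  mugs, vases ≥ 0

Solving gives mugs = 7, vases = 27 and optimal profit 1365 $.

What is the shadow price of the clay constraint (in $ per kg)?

At the optimum: clay uses 75 of 75 (binding); glaze uses 115 of 115 (binding).
From A_Bᵀ y = c: 3·y_clay + 1·y_glaze = 33; 2·y_clay + 4·y_glaze = 42.
This yields shadow prices y_clay = 9, y_glaze = 6.
Shadow price of clay = 9.

9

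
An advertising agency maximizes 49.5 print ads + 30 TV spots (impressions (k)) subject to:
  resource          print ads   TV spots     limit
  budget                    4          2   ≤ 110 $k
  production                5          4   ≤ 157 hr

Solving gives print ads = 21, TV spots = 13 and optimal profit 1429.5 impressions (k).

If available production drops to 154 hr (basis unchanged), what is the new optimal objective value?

1419

Both budget and production are binding at x*.
The binding rows give the dual system: 4·y_budget + 5·y_production = 49.5 and 2·y_budget + 4·y_production = 30.
This yields shadow prices y_budget = 8, y_production = 3.5.
Δz = y_production·Δb = 3.5 × (-3) = -10.5, so new z* = 1429.5 − 10.5 = 1419.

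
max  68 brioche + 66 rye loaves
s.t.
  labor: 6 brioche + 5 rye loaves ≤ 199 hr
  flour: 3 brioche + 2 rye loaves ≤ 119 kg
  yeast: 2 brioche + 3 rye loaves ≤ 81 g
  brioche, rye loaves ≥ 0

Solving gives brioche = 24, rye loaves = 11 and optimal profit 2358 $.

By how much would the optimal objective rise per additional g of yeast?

Check each constraint at x*: labor 199/199 (tight); flour 94/119 (slack 25); yeast 81/81 (tight).
Slack constraints have shadow price 0 (complementary slackness).
The binding rows give the dual system: 6·y_labor + 2·y_yeast = 68 and 5·y_labor + 3·y_yeast = 66.
Solving: y_labor = 9, y_yeast = 7.
Shadow price of yeast = 7.

7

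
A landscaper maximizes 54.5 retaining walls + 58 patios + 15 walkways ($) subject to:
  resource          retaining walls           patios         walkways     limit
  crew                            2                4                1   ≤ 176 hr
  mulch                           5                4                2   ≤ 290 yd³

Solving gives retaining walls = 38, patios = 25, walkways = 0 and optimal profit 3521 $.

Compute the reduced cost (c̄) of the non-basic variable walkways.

-8

At the optimum: crew uses 176 of 176 (binding); mulch uses 290 of 290 (binding).
The binding rows give the dual system: 2·y_crew + 5·y_mulch = 54.5 and 4·y_crew + 4·y_mulch = 58.
Solving: y_crew = 6, y_mulch = 8.5.
Reduced cost of walkways: c₃ − yᵀa₃ = 15 − (6·1 + 8.5·2) = 15 − 23 = -8.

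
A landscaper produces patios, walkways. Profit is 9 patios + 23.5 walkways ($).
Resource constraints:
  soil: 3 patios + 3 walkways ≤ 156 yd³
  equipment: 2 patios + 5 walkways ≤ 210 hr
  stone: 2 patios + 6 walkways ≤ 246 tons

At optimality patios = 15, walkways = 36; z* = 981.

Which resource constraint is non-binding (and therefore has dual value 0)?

soil: 153/156 (slack 3)
equipment: 210/210 (binding)
stone: 246/246 (binding)
By complementary slackness, a constraint with positive slack has shadow price 0 → soil.

soil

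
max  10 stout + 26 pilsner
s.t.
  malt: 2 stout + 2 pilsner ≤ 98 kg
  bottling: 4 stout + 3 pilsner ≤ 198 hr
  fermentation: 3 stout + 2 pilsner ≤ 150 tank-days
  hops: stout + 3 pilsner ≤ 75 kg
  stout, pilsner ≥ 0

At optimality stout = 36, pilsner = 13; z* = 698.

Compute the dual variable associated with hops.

Check each constraint at x*: malt 98/98 (tight); bottling 183/198 (slack 15); fermentation 134/150 (slack 16); hops 75/75 (tight).
Since bottling, fermentation are not tight, their duals are 0.
Dual feasibility on the basic columns requires 2·y_malt + 1·y_hops = 10, 2·y_malt + 3·y_hops = 26.
Solving: y_malt = 1, y_hops = 8.
Shadow price of hops = 8.

8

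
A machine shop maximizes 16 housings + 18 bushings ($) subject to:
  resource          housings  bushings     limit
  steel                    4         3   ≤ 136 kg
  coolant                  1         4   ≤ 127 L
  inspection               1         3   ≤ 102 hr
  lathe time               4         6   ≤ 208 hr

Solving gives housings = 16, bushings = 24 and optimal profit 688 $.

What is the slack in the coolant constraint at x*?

15

coolant used = 1·16 + 4·24 = 112; slack = 127 − 112 = 15.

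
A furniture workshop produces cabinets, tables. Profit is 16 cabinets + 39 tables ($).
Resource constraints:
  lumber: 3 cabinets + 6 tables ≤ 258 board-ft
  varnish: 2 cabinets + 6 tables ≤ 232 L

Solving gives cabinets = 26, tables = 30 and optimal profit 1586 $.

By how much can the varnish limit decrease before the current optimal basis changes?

60

Binding constraints: lumber, varnish. The basis is B = [[3,6],[2,6]] with det 6.
Per unit decrease in varnish, x* moves by d = (1, -0.5).
The basis stays optimal until tables reaches 0; allowable decrease = 60 L.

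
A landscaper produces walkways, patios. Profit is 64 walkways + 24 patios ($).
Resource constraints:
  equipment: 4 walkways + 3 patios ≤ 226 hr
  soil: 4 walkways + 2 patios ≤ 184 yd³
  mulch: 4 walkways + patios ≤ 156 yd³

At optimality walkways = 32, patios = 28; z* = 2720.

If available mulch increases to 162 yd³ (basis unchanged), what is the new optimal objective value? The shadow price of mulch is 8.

2768

Δb = 6, so new z* = 2720 + (8)·(6) = 2720 + 48 = 2768.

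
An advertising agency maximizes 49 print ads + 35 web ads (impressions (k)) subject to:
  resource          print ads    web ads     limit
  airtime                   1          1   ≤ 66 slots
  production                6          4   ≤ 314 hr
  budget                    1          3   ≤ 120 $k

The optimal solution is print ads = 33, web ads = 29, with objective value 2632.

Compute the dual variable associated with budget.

Binding: production and budget. Non-binding: airtime (4 unused).
Since airtime is not tight, its dual is 0.
From A_Bᵀ y = c: 6·y_production + 1·y_budget = 49; 4·y_production + 3·y_budget = 35.
Solving: y_production = 8, y_budget = 1.
Shadow price of budget = 1.

1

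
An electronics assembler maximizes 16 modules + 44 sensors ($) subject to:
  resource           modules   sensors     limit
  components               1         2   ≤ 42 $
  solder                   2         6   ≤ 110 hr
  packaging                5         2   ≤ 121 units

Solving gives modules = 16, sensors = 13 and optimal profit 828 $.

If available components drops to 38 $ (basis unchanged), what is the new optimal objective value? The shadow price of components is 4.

Δb = -4, so new z* = 828 + (4)·(-4) = 828 − 16 = 812.

812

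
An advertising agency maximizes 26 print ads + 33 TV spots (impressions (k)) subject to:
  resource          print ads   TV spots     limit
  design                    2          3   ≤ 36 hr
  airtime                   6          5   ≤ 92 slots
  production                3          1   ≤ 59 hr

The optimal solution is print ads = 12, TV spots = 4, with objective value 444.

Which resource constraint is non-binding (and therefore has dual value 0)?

production

design: 36/36 (binding)
airtime: 92/92 (binding)
production: 40/59 (slack 19)
By complementary slackness, a constraint with positive slack has shadow price 0 → production.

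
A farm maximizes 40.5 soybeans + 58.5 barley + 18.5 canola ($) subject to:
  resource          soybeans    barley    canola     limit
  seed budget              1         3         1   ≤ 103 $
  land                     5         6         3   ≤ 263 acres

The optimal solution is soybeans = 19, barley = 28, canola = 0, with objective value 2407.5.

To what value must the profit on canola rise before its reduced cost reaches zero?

26.5

Check each constraint at x*: seed budget 103/103 (tight); land 263/263 (tight).
The binding rows give the dual system: 1·y_seed budget + 5·y_land = 40.5 and 3·y_seed budget + 6·y_land = 58.5.
Solving: y_seed budget = 5.5, y_land = 7.
canola enters the basis when its profit ≥ yᵀa₃ = 5.5·1 + 7·3 = 26.5.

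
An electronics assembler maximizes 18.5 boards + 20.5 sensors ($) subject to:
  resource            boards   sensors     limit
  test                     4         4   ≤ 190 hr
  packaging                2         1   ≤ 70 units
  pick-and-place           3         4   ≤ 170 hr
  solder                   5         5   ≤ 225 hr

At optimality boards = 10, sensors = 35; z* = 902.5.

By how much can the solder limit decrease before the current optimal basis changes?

12.5

Binding constraints: pick-and-place, solder. The basis is B = [[3,4],[5,5]] with det -5.
Per unit decrease in solder, x* moves by d = (-0.8, 0.6).
The basis stays optimal until boards reaches 0; allowable decrease = 12.5 hr.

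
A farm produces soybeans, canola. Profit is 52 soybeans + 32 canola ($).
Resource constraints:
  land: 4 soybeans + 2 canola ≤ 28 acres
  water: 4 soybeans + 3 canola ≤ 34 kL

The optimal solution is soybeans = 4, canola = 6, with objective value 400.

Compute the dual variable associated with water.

6

At the optimum: land uses 28 of 28 (binding); water uses 34 of 34 (binding).
From A_Bᵀ y = c: 4·y_land + 4·y_water = 52; 2·y_land + 3·y_water = 32.
→ y_land = 7 and y_water = 6.
Shadow price of water = 6.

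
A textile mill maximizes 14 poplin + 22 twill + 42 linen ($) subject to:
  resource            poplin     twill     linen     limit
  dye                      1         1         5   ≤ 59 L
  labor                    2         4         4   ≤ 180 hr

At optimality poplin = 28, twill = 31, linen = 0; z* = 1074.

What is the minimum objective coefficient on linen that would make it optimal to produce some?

At the optimum: dye uses 59 of 59 (binding); labor uses 180 of 180 (binding).
The binding rows give the dual system: 1·y_dye + 2·y_labor = 14 and 1·y_dye + 4·y_labor = 22.
Solving: y_dye = 6, y_labor = 4.
linen enters the basis when its profit ≥ yᵀa₃ = 6·5 + 4·4 = 46.

46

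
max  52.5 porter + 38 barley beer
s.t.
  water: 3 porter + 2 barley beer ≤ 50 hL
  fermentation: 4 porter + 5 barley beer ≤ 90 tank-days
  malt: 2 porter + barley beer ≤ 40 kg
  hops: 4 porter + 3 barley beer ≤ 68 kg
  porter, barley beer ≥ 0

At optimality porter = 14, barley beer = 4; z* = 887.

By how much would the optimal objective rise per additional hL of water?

At the optimum: water uses 50 of 50 (binding); fermentation uses 76 of 90 (slack = 14); malt uses 32 of 40 (slack = 8); hops uses 68 of 68 (binding).
Since fermentation, malt are not tight, their duals are 0.
From A_Bᵀ y = c: 3·y_water + 4·y_hops = 52.5; 2·y_water + 3·y_hops = 38.
This yields shadow prices y_water = 5.5, y_hops = 9.
Shadow price of water = 5.5.

5.5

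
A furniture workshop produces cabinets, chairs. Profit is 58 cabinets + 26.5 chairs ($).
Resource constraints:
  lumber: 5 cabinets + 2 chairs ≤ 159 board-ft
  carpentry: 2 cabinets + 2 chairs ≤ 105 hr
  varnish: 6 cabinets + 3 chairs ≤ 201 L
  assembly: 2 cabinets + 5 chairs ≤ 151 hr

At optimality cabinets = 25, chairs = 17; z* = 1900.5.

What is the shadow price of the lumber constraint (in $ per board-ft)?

5

Binding: lumber and varnish. Non-binding: carpentry (21 unused), assembly (16 unused).
Slack constraints have shadow price 0 (complementary slackness).
Dual feasibility on the basic columns requires 5·y_lumber + 6·y_varnish = 58, 2·y_lumber + 3·y_varnish = 26.5.
→ y_lumber = 5 and y_varnish = 5.5.
Shadow price of lumber = 5.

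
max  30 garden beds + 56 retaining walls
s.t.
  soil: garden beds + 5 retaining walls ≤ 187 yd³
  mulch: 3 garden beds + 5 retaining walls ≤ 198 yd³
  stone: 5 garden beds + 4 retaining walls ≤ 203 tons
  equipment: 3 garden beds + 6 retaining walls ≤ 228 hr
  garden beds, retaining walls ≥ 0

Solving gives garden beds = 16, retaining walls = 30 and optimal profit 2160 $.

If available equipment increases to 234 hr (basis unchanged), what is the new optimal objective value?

Check each constraint at x*: soil 166/187 (slack 21); mulch 198/198 (tight); stone 200/203 (slack 3); equipment 228/228 (tight).
Slack constraints have shadow price 0 (complementary slackness).
Dual feasibility on the basic columns requires 3·y_mulch + 3·y_equipment = 30, 5·y_mulch + 6·y_equipment = 56.
Solving: y_mulch = 4, y_equipment = 6.
Δz = y_equipment·Δb = 6 × (6) = 36, so new z* = 2160 + 36 = 2196.

2196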